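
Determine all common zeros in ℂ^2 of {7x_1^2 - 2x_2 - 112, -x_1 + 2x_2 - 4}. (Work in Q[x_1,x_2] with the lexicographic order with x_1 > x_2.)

Compute a lex Gröbner basis by Buchberger's algorithm.
f_1 = 7x_1^2 - 2x_2 - 112, LT = x_1^2.
f_2 = -x_1 + 2x_2 - 4, LT = x_1.

S(f_1,f_2): lcm = x_1^2. S = 2x_1x_2 - 4x_1 - 2/7x_2 - 16.
  leading term x_1x_2: subtract (-2x_2)·f_2 from 2x_1x_2 - 4x_1 - 2/7x_2 - 16 → -4x_1 + 4x_2^2 - 58/7x_2 - 16
  leading term x_1: subtract (4)·f_2 from -4x_1 + 4x_2^2 - 58/7x_2 - 16 → 4x_2^2 - 114/7x_2
  leading term x_2^2: no divisor's leading term divides it; move 4x_2^2 to the remainder.
  leading term x_2: no divisor's leading term divides it; move -114/7x_2 to the remainder.
  remainder 4x_2^2 - 114/7x_2 ≠ 0; add h_3 = 4x_2^2 - 114/7x_2 to the basis.

S(f_1,h_3): leading monomials are coprime, so the S-polynomial reduces to 0 (Buchberger's first criterion).
S(f_2,h_3): leading monomials are coprime, so the S-polynomial reduces to 0 (Buchberger's first criterion).
Every S-polynomial of the final basis reduces to 0, so we have a Gröbner basis.
Inter-reduce: drop elements whose leading term is divisible by another's, tail-reduce, and make monic.
Reduced Gröbner basis: {x_1 - 2x_2 + 4, x_2^2 - 57/14x_2}.

Elimination: the polynomial x_2^2 - 57/14x_2 lies in the elimination ideal for x_2, so x_2 ∈ {0, 57/14}. For each such x_2, the remaining basis elements (now univariate) give the rest of the solution.
  x_2 = 0: the earlier basis element becomes x_1 + 4 = 0, giving x_1 = -4 — point (-4, 0).
  x_2 = 57/14: the earlier basis element becomes x_1 - 29/7 = 0, giving x_1 = 29/7 — point (29/7, 57/14).
Zero-dimensionality of the ideal guarantees finitely many solutions over ℂ.

{(-4, 0), (29/7, 57/14)}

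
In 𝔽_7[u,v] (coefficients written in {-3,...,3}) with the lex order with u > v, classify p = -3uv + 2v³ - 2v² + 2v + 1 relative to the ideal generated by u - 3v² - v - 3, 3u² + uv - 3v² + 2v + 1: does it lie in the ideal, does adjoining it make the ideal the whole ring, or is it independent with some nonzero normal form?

Adjoining -3uv + 2v³ - 2v² + 2v + 1 makes the ideal the whole ring: the system is inconsistent.

First compute the reduced Gröbner basis of I by Buchberger's algorithm.
f_1 = u - 3v² - v - 3, LT = u.
f_2 = 3u² + uv - 3v² + 2v + 1, LT = u².

S(f_1,f_2): lcm = u². S = -3uv² + uv - 3u + v² - 3v + 2.
  leading term uv²: subtract (-3v²)·f_1 from -3uv² + uv - 3u + v² - 3v + 2 → uv - 3u - 2v⁴ - 3v³ - v² - 3v + 2
  leading term uv: subtract (v)·f_1 from uv - 3u - 2v⁴ - 3v³ - v² - 3v + 2 → -3u - 2v⁴ + 2
  leading term u: subtract (-3)·f_1 from -3u - 2v⁴ + 2 → -2v⁴ - 2v² - 3v
  leading term v⁴: no divisor's leading term divides it; move -2v⁴ to the remainder.
  leading term v²: no divisor's leading term divides it; move -2v² to the remainder.
  leading term v: no divisor's leading term divides it; move -3v to the remainder.
  remainder -2v⁴ - 2v² - 3v ≠ 0; add h_3 = -2v⁴ - 2v² - 3v to the basis.

S(f_1,h_3): leading monomials are coprime, so the S-polynomial reduces to 0 (Buchberger's first criterion).
S(f_2,h_3): leading monomials are coprime, so the S-polynomial reduces to 0 (Buchberger's first criterion).
Every S-polynomial of the final basis reduces to 0, so we have a Gröbner basis.
Inter-reduce: drop elements whose leading term is divisible by another's, tail-reduce, and make monic.
Reduced Gröbner basis: {u - 3v² - v - 3, v⁴ + v² - 2v}.
Label its elements g_1 = u - 3v² - v - 3, g_2 = v⁴ + v² - 2v.

Reduce p = -3uv + 2v³ - 2v² + 2v + 1 modulo G:
  leading term uv: subtract (-3v)·g_1 from -3uv + 2v³ - 2v² + 2v + 1 → 2v² + 1
  leading term v²: no divisor's leading term divides it; move 2v² to the remainder.
  leading term 1: no divisor's leading term divides it; move 1 to the remainder.
  normal form = 2v² + 1.
The normal form is nonzero, so p ∉ I. Since p minus its normal form lies in I, I + (p) = I + (r) where r = 2v² + 1; decide whether this ideal is the whole ring.
Run Buchberger on G together with r (pairs among the g_i already reduce to 0 since G is a Gröbner basis):
g_1 = u - 3v² - v - 3, LT = u.
g_2 = v⁴ + v² - 2v, LT = v⁴.
r = 2v² + 1, LT = v².

S(g_1,g_2): leading monomials are coprime, so the S-polynomial reduces to 0 (Buchberger's first criterion).
S(g_1,r): leading monomials are coprime, so the S-polynomial reduces to 0 (Buchberger's first criterion).
S(g_2,r): lcm = v⁴. S = -3v² - 2v.
  leading term v²: subtract (2)·r from -3v² - 2v → -2v - 2
  leading term v: no divisor's leading term divides it; move -2v to the remainder.
  leading term 1: no divisor's leading term divides it; move -2 to the remainder.
  remainder -2v - 2 ≠ 0; add m_4 = -2v - 2 to the basis.

S(g_1,m_4): leading monomials are coprime, so the S-polynomial reduces to 0 (Buchberger's first criterion).
S(g_2,m_4): lcm = v⁴. S = -v³ + v² - 2v.
  leading term v³: subtract (3v)·r from -v³ + v² - 2v → v² + 2v
  leading term v²: subtract (-3)·r from v² + 2v → 2v + 3
  leading term v: subtract (-1)·m_4 from 2v + 3 → 1
  leading term 1: no divisor's leading term divides it; move 1 to the remainder.
  remainder 1 ≠ 0; add m_5 = 1 to the basis.

S(r,m_4): lcm = v². S = -v - 3.
  leading term v: subtract (-3)·m_4 from -v - 3 → -2
  leading term 1: subtract (-2)·m_5 from -2 → 0
  remainder 0.

S(g_1,m_5): leading monomials are coprime, so the S-polynomial reduces to 0 (Buchberger's first criterion).
S(g_2,m_5): leading monomials are coprime, so the S-polynomial reduces to 0 (Buchberger's first criterion).
S(r,m_5): leading monomials are coprime, so the S-polynomial reduces to 0 (Buchberger's first criterion).
S(m_4,m_5): leading monomials are coprime, so the S-polynomial reduces to 0 (Buchberger's first criterion).
Every S-polynomial of the final basis reduces to 0, so we have a Gröbner basis.
Inter-reduce: drop elements whose leading term is divisible by another's, tail-reduce, and make monic.
Reduced Gröbner basis: {1}.
The reduced Gröbner basis of I + (p) is {1}: the ideal is the whole ring, so the enlarged system has no common solution — adjoining p is inconsistent.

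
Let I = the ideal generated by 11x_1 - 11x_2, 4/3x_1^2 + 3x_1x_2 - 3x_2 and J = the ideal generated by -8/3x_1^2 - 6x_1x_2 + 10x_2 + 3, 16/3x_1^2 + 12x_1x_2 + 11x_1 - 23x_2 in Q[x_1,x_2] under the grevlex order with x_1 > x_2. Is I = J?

No, the ideals differ.

Two ideals are equal iff their reduced Gröbner bases coincide (the reduced basis is unique for a fixed ordering).
Buchberger on the first generating set:
f_1 = 11x_1 - 11x_2, LT = x_1.
f_2 = 4/3x_1^2 + 3x_1x_2 - 3x_2, LT = x_1^2.

S(f_1,f_2): lcm = x_1^2. S = -13/4x_1x_2 + 9/4x_2.
  leading term x_1x_2: subtract (-13/44x_2)·f_1 from -13/4x_1x_2 + 9/4x_2 → -13/4x_2^2 + 9/4x_2
  leading term x_2^2: no divisor's leading term divides it; move -13/4x_2^2 to the remainder.
  leading term x_2: no divisor's leading term divides it; move 9/4x_2 to the remainder.
  remainder -13/4x_2^2 + 9/4x_2 ≠ 0; add g_3 = -13/4x_2^2 + 9/4x_2 to the basis.

The other S-polynomials (S(f_1,g_3), S(f_2,g_3)) all reduce to 0 modulo the current basis, so we have a Gröbner basis.
Inter-reduce: drop elements whose leading term is divisible by another's, tail-reduce, and make monic.
Reduced Gröbner basis: {x_2^2 - 9/13x_2, x_1 - x_2}.

Buchberger on the second generating set:
h_1 = -8/3x_1^2 - 6x_1x_2 + 10x_2 + 3, LT = x_1^2.
h_2 = 16/3x_1^2 + 12x_1x_2 + 11x_1 - 23x_2, LT = x_1^2.

S(h_1,h_2): lcm = x_1^2. S = -33/16x_1 + 9/16x_2 - 9/8.
  leading term x_1: no divisor's leading term divides it; move -33/16x_1 to the remainder.
  leading term x_2: no divisor's leading term divides it; move 9/16x_2 to the remainder.
  leading term 1: no divisor's leading term divides it; move -9/8 to the remainder.
  remainder -33/16x_1 + 9/16x_2 - 9/8 ≠ 0; add k_3 = -33/16x_1 + 9/16x_2 - 9/8 to the basis.

S(h_1,k_3): lcm = x_1^2. S = 111/44x_1x_2 - 6/11x_1 - 15/4x_2 - 9/8.
  leading term x_1x_2: subtract (-148/121x_2)·k_3 from 111/44x_1x_2 - 6/11x_1 - 15/4x_2 - 9/8 → 333/484x_2^2 - 6/11x_1 - 2481/484x_2 - 9/8
  leading term x_2^2: no divisor's leading term divides it; move 333/484x_2^2 to the remainder.
  leading term x_1: subtract (32/121)·k_3 from -6/11x_1 - 2481/484x_2 - 9/8 → -2553/484x_2 - 801/968
  leading term x_2: no divisor's leading term divides it; move -2553/484x_2 to the remainder.
  leading term 1: no divisor's leading term divides it; move -801/968 to the remainder.
  remainder 333/484x_2^2 - 2553/484x_2 - 801/968 ≠ 0; add k_4 = 333/484x_2^2 - 2553/484x_2 - 801/968 to the basis.

The other S-polynomials (S(h_2,k_3), S(h_1,k_4), S(h_2,k_4), S(k_3,k_4)) all reduce to 0 modulo the current basis, so we have a Gröbner basis.
Inter-reduce: drop elements whose leading term is divisible by another's, tail-reduce, and make monic.
Reduced Gröbner basis: {x_2^2 - 23/3x_2 - 89/74, x_1 - 3/11x_2 + 6/11}.

The bases are distinct; the ideals are different.
The choice of monomial ordering does not affect the verdict — as long as both bases are computed under the same ordering, their equality decides ideal equality.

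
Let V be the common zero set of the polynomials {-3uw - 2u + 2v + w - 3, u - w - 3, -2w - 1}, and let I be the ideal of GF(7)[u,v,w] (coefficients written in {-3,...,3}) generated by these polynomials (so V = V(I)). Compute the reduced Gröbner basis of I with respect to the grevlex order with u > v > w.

G = {u + 1, v + 2, w - 3}

The reduced Gröbner basis is the canonical form of the ideal for this ordering.

f_1 = -3uw - 2u + 2v + w - 3, LT = uw.
f_2 = u - w - 3, LT = u.
f_3 = -2w - 1, LT = w.

S(f_1,f_2): lcm = uw. S = w^{2} + 3u - 3v - 2w + 1.
  reduce S modulo (f_1, f_2, f_3):
  remainder -3v + 1 ≠ 0; add g_4 = -3v + 1 to the basis.

The other S-polynomials (S(f_1,f_3), S(f_2,f_3), S(f_1,g_4), S(f_2,g_4), S(f_3,g_4)) all reduce to 0 modulo the current basis, so we have a Gröbner basis.
Inter-reduce: drop elements whose leading term is divisible by another's, tail-reduce, and make monic.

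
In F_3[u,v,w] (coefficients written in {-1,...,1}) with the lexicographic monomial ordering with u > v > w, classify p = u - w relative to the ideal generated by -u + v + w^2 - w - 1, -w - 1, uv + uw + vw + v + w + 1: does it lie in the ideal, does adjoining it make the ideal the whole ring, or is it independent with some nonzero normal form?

First compute the reduced Gröbner basis of I by Buchberger's algorithm.
f_1 = -u + v + w^2 - w - 1, LT = u.
f_2 = -w - 1, LT = w.
f_3 = uv + uw + vw + v + w + 1, LT = uv.

S(f_1,f_3): lcm = uv. S = -uw - v^2 - vw^2 - w - 1.
  reduce S modulo (f_1, f_2, f_3):
  remainder -v^2 + 1 ≠ 0; add h_4 = -v^2 + 1 to the basis.

The other S-polynomials (S(f_1,f_2), S(f_2,f_3), S(f_1,h_4), S(f_2,h_4), S(f_3,h_4)) all reduce to 0 modulo the current basis, so we have a Gröbner basis.
Inter-reduce: drop elements whose leading term is divisible by another's, tail-reduce, and make monic.
Reduced Gröbner basis: {u - v - 1, v^2 - 1, w + 1}.
Label its elements g_1 = u - v - 1, g_2 = v^2 - 1, g_3 = w + 1.

Reduce p = u - w modulo G:
  leading term u: subtract (1)·g_1 from u - w → v - w + 1
  leading term v: no divisor's leading term divides it; move v to the remainder.
  leading term w: subtract (-1)·g_3 from -w + 1 → -1
  leading term 1: no divisor's leading term divides it; move -1 to the remainder.
  normal form = v - 1.
The normal form is nonzero, so p ∉ I. Since p minus its normal form lies in I, I + (p) = I + (r) where r = v - 1; decide whether this ideal is the whole ring.
Run Buchberger on G together with r (pairs among the g_i already reduce to 0 since G is a Gröbner basis):
g_1 = u - v - 1, LT = u.
g_2 = v^2 - 1, LT = v^2.
g_3 = w + 1, LT = w.
r = v - 1, LT = v.

The S-polynomials (S(g_1,g_2), S(g_1,g_3), S(g_1,r), S(g_2,g_3), S(g_2,r), S(g_3,r)) all reduce to 0 modulo the current basis, so we have a Gröbner basis.
Inter-reduce: drop elements whose leading term is divisible by another's, tail-reduce, and make monic.
Reduced Gröbner basis: {u + 1, v - 1, w + 1}.
The reduced Gröbner basis of I + (p) is {u + 1, v - 1, w + 1} ≠ {1}, a proper ideal, so the enlarged system stays consistent: p is independent of I, with normal form v - 1.

u - w is independent of I; its normal form modulo I is v - 1.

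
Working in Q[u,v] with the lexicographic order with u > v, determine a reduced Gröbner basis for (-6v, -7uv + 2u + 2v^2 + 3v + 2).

G = {u + 1, v}

f_1 = -6v, LT = v.
f_2 = -7uv + 2u + 2v^2 + 3v + 2, LT = uv.

S(f_1,f_2): lcm = uv. S = 2/7u + 2/7v^2 + 3/7v + 2/7.
  reduce S modulo (f_1, f_2):
  remainder 2/7u + 2/7 ≠ 0; add g_3 = 2/7u + 2/7 to the basis.

The other S-polynomials (S(f_1,g_3), S(f_2,g_3)) all reduce to 0 modulo the current basis, so we have a Gröbner basis.
Inter-reduce: drop elements whose leading term is divisible by another's, tail-reduce, and make monic.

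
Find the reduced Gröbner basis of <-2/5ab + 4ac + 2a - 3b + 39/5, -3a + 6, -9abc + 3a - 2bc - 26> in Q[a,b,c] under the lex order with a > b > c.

Buchberger's algorithm terminates because the ascending chain of leading-term ideals stabilizes.

f_1 = -2/5ab + 4ac + 2a - 3b + 39/5, LT = ab.
f_2 = -3a + 6, LT = a.
f_3 = -9abc + 3a - 2bc - 26, LT = abc.

S(f_1,f_2): lcm = ab. S = -10ac - 5a + 19/2b - 39/2.
  reduce S modulo (f_1, f_2, f_3):
  remainder 19/2b - 20c - 59/2 ≠ 0; add g_4 = 19/2b - 20c - 59/2 to the basis.

S(f_1,f_3): lcm = abc. S = -10ac^2 - 5ac + 1/3a + 131/18bc - 39/2c - 26/9.
  reduce S modulo (f_1, f_2, f_3, g_4):
  remainder -800/171c^2 - 1180/171c - 20/9 ≠ 0; add g_5 = -800/171c^2 - 1180/171c - 20/9 to the basis.

The other S-polynomials (S(f_2,f_3), S(f_1,g_4), S(f_2,g_4), S(f_3,g_4), S(f_1,g_5), S(f_2,g_5), S(f_3,g_5), S(g_4,g_5)) all reduce to 0 modulo the current basis, so we have a Gröbner basis.
Inter-reduce: drop elements whose leading term is divisible by another's, tail-reduce, and make monic.

G = {a - 2, b - 40/19c - 59/19, c^2 + 59/40c + 19/40}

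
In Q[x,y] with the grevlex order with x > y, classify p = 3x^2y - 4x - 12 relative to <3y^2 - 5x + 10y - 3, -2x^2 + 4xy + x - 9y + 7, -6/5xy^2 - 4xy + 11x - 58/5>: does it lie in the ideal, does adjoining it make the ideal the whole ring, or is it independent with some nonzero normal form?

Adjoining 3x^2y - 4x - 12 makes the ideal the whole ring: the system is inconsistent.

First compute the reduced Gröbner basis of I by Buchberger's algorithm.
f_1 = 3y^2 - 5x + 10y - 3, LT = y^2.
f_2 = -2x^2 + 4xy + x - 9y + 7, LT = x^2.
f_3 = -6/5xy^2 - 4xy + 11x - 58/5, LT = xy^2.

S(f_1,f_3): lcm = xy^2. S = -5/3x^2 + 49/6x - 29/3.
  reduce S modulo (f_1, f_2, f_3):
  remainder -10/3xy + 22/3x + 15/2y - 31/2 ≠ 0; add h_4 = -10/3xy + 22/3x + 15/2y - 31/2 to the basis.

S(f_2,f_3): lcm = x^2y^2. S = -2xy^3 - 10/3x^2y - 1/2xy^2 + 9/2y^3 + 55/6x^2 - 7/2y^2 - 29/3x.
  reduce S modulo (f_1, f_2, f_3, h_4):
  remainder 2072/45x + 35/24y - 33677/360 ≠ 0; add h_5 = 2072/45x + 35/24y - 33677/360 to the basis.

S(f_1,h_4): lcm = xy^2. S = -5/3x^2 + 83/15xy + 9/4y^2 - x - 93/20y.
  reduce S modulo (f_1, f_2, f_3, h_4, h_5):
  remainder 4073/47360y - 4073/47360 ≠ 0; add h_6 = 4073/47360y - 4073/47360 to the basis.

The other S-polynomials (S(f_1,f_2), S(f_2,h_4), S(f_3,h_4), S(f_1,h_5), S(f_2,h_5), S(f_3,h_5), S(h_4,h_5), S(f_1,h_6), S(f_2,h_6), S(f_3,h_6), S(h_4,h_6), S(h_5,h_6)) all reduce to 0 modulo the current basis, so we have a Gröbner basis.
Inter-reduce: drop elements whose leading term is divisible by another's, tail-reduce, and make monic.
Reduced Gröbner basis: {x - 2, y - 1}.
Label its elements g_1 = x - 2, g_2 = y - 1.

Reduce p = 3x^2y - 4x - 12 modulo G:
  leading term x^2y: subtract (3xy)·g_1 from 3x^2y - 4x - 12 → 6xy - 4x - 12
  leading term xy: subtract (6y)·g_1 from 6xy - 4x - 12 → -4x + 12y - 12
  leading term x: subtract (-4)·g_1 from -4x + 12y - 12 → 12y - 20
  leading term y: subtract (12)·g_2 from 12y - 20 → -8
  leading term 1: no divisor's leading term divides it; move -8 to the remainder.
  normal form = -8.
The normal form is nonzero, so p ∉ I. Since p minus its normal form lies in I, I + (p) = I + (r) where r = -8; decide whether this ideal is the whole ring.
Here r = -8 is a nonzero constant, hence a unit: 1 ∈ I + (p), the Gröbner basis of I + (p) is {1}, and the enlarged system has no common solution — adjoining p is inconsistent.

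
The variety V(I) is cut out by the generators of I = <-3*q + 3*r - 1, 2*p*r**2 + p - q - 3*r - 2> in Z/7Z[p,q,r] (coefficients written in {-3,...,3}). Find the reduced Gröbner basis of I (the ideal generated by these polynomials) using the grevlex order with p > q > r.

G = {p*r**2 - 3*p - 2*r - 2, q - r - 2}

f_1 = -3*q + 3*r - 1, LT = q.
f_2 = 2*p*r**2 + p - q - 3*r - 2, LT = p*r**2.

S(f_1,f_2): leading monomials are coprime, so the S-polynomial reduces to 0 (Buchberger's first criterion).
Every S-polynomial of the final basis reduces to 0, so we have a Gröbner basis.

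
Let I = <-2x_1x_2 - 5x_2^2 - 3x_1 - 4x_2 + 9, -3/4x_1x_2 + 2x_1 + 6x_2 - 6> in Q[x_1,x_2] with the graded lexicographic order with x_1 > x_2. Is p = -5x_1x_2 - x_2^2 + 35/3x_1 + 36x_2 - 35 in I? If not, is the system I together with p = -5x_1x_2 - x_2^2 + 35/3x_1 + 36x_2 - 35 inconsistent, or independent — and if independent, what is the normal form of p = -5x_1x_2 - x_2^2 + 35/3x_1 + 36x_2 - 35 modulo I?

-5x_1x_2 - x_2^2 + 35/3x_1 + 36x_2 - 35 lies in I (it reduces to 0).

First compute the reduced Gröbner basis of I by Buchberger's algorithm.
f_1 = -2x_1x_2 - 5x_2^2 - 3x_1 - 4x_2 + 9, LT = x_1x_2.
f_2 = -3/4x_1x_2 + 2x_1 + 6x_2 - 6, LT = x_1x_2.

S(f_1,f_2): lcm = x_1x_2. S = 5/2x_2^2 + 25/6x_1 + 10x_2 - 25/2.
  leading term x_2^2: no divisor's leading term divides it; move 5/2x_2^2 to the remainder.
  leading term x_1: no divisor's leading term divides it; move 25/6x_1 to the remainder.
  leading term x_2: no divisor's leading term divides it; move 10x_2 to the remainder.
  leading term 1: no divisor's leading term divides it; move -25/2 to the remainder.
  remainder 5/2x_2^2 + 25/6x_1 + 10x_2 - 25/2 ≠ 0; add h_3 = 5/2x_2^2 + 25/6x_1 + 10x_2 - 25/2 to the basis.

S(f_1,h_3): lcm = x_1x_2^2. S = 5/2x_2^3 - 5/3x_1^2 - 5/2x_1x_2 + 2x_2^2 + 5x_1 - 9/2x_2.
  leading term x_2^3: subtract (x_2)·h_3 from 5/2x_2^3 - 5/3x_1^2 - 5/2x_1x_2 + 2x_2^2 + 5x_1 - 9/2x_2 → -5/3x_1^2 - 20/3x_1x_2 - 8x_2^2 + 5x_1 + 8x_2
  leading term x_1^2: no divisor's leading term divides it; move -5/3x_1^2 to the remainder.
  leading term x_1x_2: subtract (10/3)·f_1 from -20/3x_1x_2 - 8x_2^2 + 5x_1 + 8x_2 → 26/3x_2^2 + 15x_1 + 64/3x_2 - 30
  leading term x_2^2: subtract (52/15)·h_3 from 26/3x_2^2 + 15x_1 + 64/3x_2 - 30 → 5/9x_1 - 40/3x_2 + 40/3
  leading term x_1: no divisor's leading term divides it; move 5/9x_1 to the remainder.
  leading term x_2: no divisor's leading term divides it; move -40/3x_2 to the remainder.
  leading term 1: no divisor's leading term divides it; move 40/3 to the remainder.
  remainder -5/3x_1^2 + 5/9x_1 - 40/3x_2 + 40/3 ≠ 0; add h_4 = -5/3x_1^2 + 5/9x_1 - 40/3x_2 + 40/3 to the basis.

The other S-polynomials (S(f_2,h_3), S(f_1,h_4), S(f_2,h_4), S(h_3,h_4)) all reduce to 0 modulo the current basis, so we have a Gröbner basis.
Inter-reduce: drop elements whose leading term is divisible by another's, tail-reduce, and make monic.
Reduced Gröbner basis: {x_1^2 - 1/3x_1 + 8x_2 - 8, x_1x_2 - 8/3x_1 - 8x_2 + 8, x_2^2 + 5/3x_1 + 4x_2 - 5}.
Label its elements g_1 = x_1^2 - 1/3x_1 + 8x_2 - 8, g_2 = x_1x_2 - 8/3x_1 - 8x_2 + 8, g_3 = x_2^2 + 5/3x_1 + 4x_2 - 5.

Reduce p = -5x_1x_2 - x_2^2 + 35/3x_1 + 36x_2 - 35 modulo G:
  leading term x_1x_2: subtract (-5)·g_2 from -5x_1x_2 - x_2^2 + 35/3x_1 + 36x_2 - 35 → -x_2^2 - 5/3x_1 - 4x_2 + 5
  leading term x_2^2: subtract (-1)·g_3 from -x_2^2 - 5/3x_1 - 4x_2 + 5 → 0
  normal form = 0.
Since the normal form is 0, p ∈ I.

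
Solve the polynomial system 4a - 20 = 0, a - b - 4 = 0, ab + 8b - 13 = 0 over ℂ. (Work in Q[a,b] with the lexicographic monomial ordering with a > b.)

{(5, 1)}

Compute a lex Gröbner basis by Buchberger's algorithm.
f_1 = 4a - 20, LT = a.
f_2 = a - b - 4, LT = a.
f_3 = ab + 8b - 13, LT = ab.

S(f_1,f_2): lcm = a. S = b - 1.
  leading term b: no divisor's leading term divides it; move b to the remainder.
  leading term 1: no divisor's leading term divides it; move -1 to the remainder.
  remainder b - 1 ≠ 0; add h_4 = b - 1 to the basis.

The other S-polynomials (S(f_1,f_3), S(f_2,f_3), S(f_1,h_4), S(f_2,h_4), S(f_3,h_4)) all reduce to 0 modulo the current basis, so we have a Gröbner basis.
Inter-reduce: drop elements whose leading term is divisible by another's, tail-reduce, and make monic.
Reduced Gröbner basis: {a - 5, b - 1}.

Elimination: the polynomial b - 1 lies in the elimination ideal for b, so b ∈ {1}. For each such b, the remaining basis elements (now univariate) give the rest of the solution.
  b = 1: the earlier basis element becomes a - 5 = 0, giving a = 5 — point (5, 1).
Each listed point satisfies every original equation (direct substitution).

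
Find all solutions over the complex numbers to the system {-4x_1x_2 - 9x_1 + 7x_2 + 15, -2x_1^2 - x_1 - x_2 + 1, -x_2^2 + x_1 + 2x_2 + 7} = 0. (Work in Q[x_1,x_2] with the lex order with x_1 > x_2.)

Compute a lex Gröbner basis by Buchberger's algorithm.
f_1 = -4x_1x_2 - 9x_1 + 7x_2 + 15, LT = x_1x_2.
f_2 = -2x_1^2 - x_1 - x_2 + 1, LT = x_1^2.
f_3 = x_1 - x_2^2 + 2x_2 + 7, LT = x_1.

S(f_1,f_2): lcm = x_1^2x_2. S = 9/4x_1^2 - 9/4x_1x_2 - 15/4x_1 - 1/2x_2^2 + 1/2x_2.
  leading term x_1^2: subtract (-9/8)·f_2 from 9/4x_1^2 - 9/4x_1x_2 - 15/4x_1 - 1/2x_2^2 + 1/2x_2 → -9/4x_1x_2 - 39/8x_1 - 1/2x_2^2 - 5/8x_2 + 9/8
  leading term x_1x_2: subtract (9/16)·f_1 from -9/4x_1x_2 - 39/8x_1 - 1/2x_2^2 - 5/8x_2 + 9/8 → 3/16x_1 - 1/2x_2^2 - 73/16x_2 - 117/16
  leading term x_1: subtract (3/16)·f_3 from 3/16x_1 - 1/2x_2^2 - 73/16x_2 - 117/16 → -5/16x_2^2 - 79/16x_2 - 69/8
  leading term x_2^2: no divisor's leading term divides it; move -5/16x_2^2 to the remainder.
  leading term x_2: no divisor's leading term divides it; move -79/16x_2 to the remainder.
  leading term 1: no divisor's leading term divides it; move -69/8 to the remainder.
  remainder -5/16x_2^2 - 79/16x_2 - 69/8 ≠ 0; add h_4 = -5/16x_2^2 - 79/16x_2 - 69/8 to the basis.

S(f_1,f_3): lcm = x_1x_2. S = 9/4x_1 + x_2^3 - 2x_2^2 - 35/4x_2 - 15/4.
  leading term x_1: subtract (9/4)·f_3 from 9/4x_1 + x_2^3 - 2x_2^2 - 35/4x_2 - 15/4 → x_2^3 + 1/4x_2^2 - 53/4x_2 - 39/2
  leading term x_2^3: subtract (-16/5x_2)·h_4 from x_2^3 + 1/4x_2^2 - 53/4x_2 - 39/2 → -311/20x_2^2 - 817/20x_2 - 39/2
  leading term x_2^2: subtract (1244/25)·h_4 from -311/20x_2^2 - 817/20x_2 - 39/2 → 5121/25x_2 + 10242/25
  leading term x_2: no divisor's leading term divides it; move 5121/25x_2 to the remainder.
  leading term 1: no divisor's leading term divides it; move 10242/25 to the remainder.
  remainder 5121/25x_2 + 10242/25 ≠ 0; add h_5 = 5121/25x_2 + 10242/25 to the basis.

S(f_2,f_3): lcm = x_1^2. S = x_1x_2^2 - 2x_1x_2 - 13/2x_1 + 1/2x_2 - 1/2.
  leading term x_1x_2^2: subtract (-1/4x_2)·f_1 from x_1x_2^2 - 2x_1x_2 - 13/2x_1 + 1/2x_2 - 1/2 → -17/4x_1x_2 - 13/2x_1 + 7/4x_2^2 + 17/4x_2 - 1/2
  leading term x_1x_2: subtract (17/16)·f_1 from -17/4x_1x_2 - 13/2x_1 + 7/4x_2^2 + 17/4x_2 - 1/2 → 49/16x_1 + 7/4x_2^2 - 51/16x_2 - 263/16
  leading term x_1: subtract (49/16)·f_3 from 49/16x_1 + 7/4x_2^2 - 51/16x_2 - 263/16 → 77/16x_2^2 - 149/16x_2 - 303/8
  leading term x_2^2: subtract (-77/5)·h_4 from 77/16x_2^2 - 149/16x_2 - 303/8 → -1707/20x_2 - 1707/10
  leading term x_2: subtract (-5/12)·h_5 from -1707/20x_2 - 1707/10 → 0
  remainder 0.

S(f_1,h_4): lcm = x_1x_2^2. S = -271/20x_1x_2 - 138/5x_1 - 7/4x_2^2 - 15/4x_2.
  leading term x_1x_2: subtract (271/80)·f_1 from -271/20x_1x_2 - 138/5x_1 - 7/4x_2^2 - 15/4x_2 → 231/80x_1 - 7/4x_2^2 - 2197/80x_2 - 813/16
  leading term x_1: subtract (231/80)·f_3 from 231/80x_1 - 7/4x_2^2 - 2197/80x_2 - 813/16 → 91/80x_2^2 - 2659/80x_2 - 2841/40
  leading term x_2^2: subtract (-91/25)·h_4 from 91/80x_2^2 - 2659/80x_2 - 2841/40 → -5121/100x_2 - 5121/50
  leading term x_2: subtract (-1/4)·h_5 from -5121/100x_2 - 5121/50 → 0
  remainder 0.

S(f_2,h_4): leading monomials are coprime, so the S-polynomial reduces to 0 (Buchberger's first criterion).
S(f_3,h_4): leading monomials are coprime, so the S-polynomial reduces to 0 (Buchberger's first criterion).
S(f_1,h_5): lcm = x_1x_2. S = 1/4x_1 - 7/4x_2 - 15/4.
  leading term x_1: subtract (1/4)·f_3 from 1/4x_1 - 7/4x_2 - 15/4 → 1/4x_2^2 - 9/4x_2 - 11/2
  leading term x_2^2: subtract (-4/5)·h_4 from 1/4x_2^2 - 9/4x_2 - 11/2 → -31/5x_2 - 62/5
  leading term x_2: subtract (-155/5121)·h_5 from -31/5x_2 - 62/5 → 0
  remainder 0.

S(f_2,h_5): leading monomials are coprime, so the S-polynomial reduces to 0 (Buchberger's first criterion).
S(f_3,h_5): leading monomials are coprime, so the S-polynomial reduces to 0 (Buchberger's first criterion).
S(h_4,h_5): lcm = x_2^2. S = 69/5x_2 + 138/5.
  leading term x_2: subtract (115/1707)·h_5 from 69/5x_2 + 138/5 → 0
  remainder 0.

Every S-polynomial of the final basis reduces to 0, so we have a Gröbner basis.
Inter-reduce: drop elements whose leading term is divisible by another's, tail-reduce, and make monic.
Reduced Gröbner basis: {x_1 - 1, x_2 + 2}.

From the last basis element, x_2 + 2 = 0, so x_2 takes values in {-2}. Each choice, substituted upward through the basis, yields the corresponding point(s) of the solution set.
  x_2 = -2: the earlier basis element becomes x_1 - 1 = 0, giving x_1 = 1 — point (1, -2).

{(1, -2)}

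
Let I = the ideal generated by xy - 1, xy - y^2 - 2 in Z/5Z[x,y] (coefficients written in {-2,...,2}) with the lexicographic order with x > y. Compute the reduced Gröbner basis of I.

The reduced Gröbner basis is the canonical form of the ideal for this ordering.

f_1 = xy - 1, LT = xy.
f_2 = xy - y^2 - 2, LT = xy.

S(f_1,f_2): lcm = xy. S = y^2 + 1.
  leading term y^2: no divisor's leading term divides it; move y^2 to the remainder.
  leading term 1: no divisor's leading term divides it; move 1 to the remainder.
  remainder y^2 + 1 ≠ 0; add g_3 = y^2 + 1 to the basis.

S(f_1,g_3): lcm = xy^2. S = -x - y.
  leading term x: no divisor's leading term divides it; move -x to the remainder.
  leading term y: no divisor's leading term divides it; move -y to the remainder.
  remainder -x - y ≠ 0; add g_4 = -x - y to the basis.

The other S-polynomials (S(f_2,g_3), S(f_1,g_4), S(f_2,g_4), S(g_3,g_4)) all reduce to 0 modulo the current basis, so we have a Gröbner basis.
Inter-reduce: drop elements whose leading term is divisible by another's, tail-reduce, and make monic.

G = {x + y, y^2 + 1}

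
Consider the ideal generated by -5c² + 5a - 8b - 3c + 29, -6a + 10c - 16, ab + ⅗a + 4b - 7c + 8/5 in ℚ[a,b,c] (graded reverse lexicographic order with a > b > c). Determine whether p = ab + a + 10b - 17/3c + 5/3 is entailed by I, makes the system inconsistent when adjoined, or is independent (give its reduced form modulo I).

Adjoining ab + a + 10b - 17/3c + 5/3 makes the ideal the whole ring: the system is inconsistent.

First compute the reduced Gröbner basis of I by Buchberger's algorithm.
f_1 = -5c² + 5a - 8b - 3c + 29, LT = c².
f_2 = -6a + 10c - 16, LT = a.
f_3 = ab + ⅗a + 4b - 7c + 8/5, LT = ab.

S(f_2,f_3): lcm = ab. S = -5/3bc - ⅗a - 4/3b + 7c - 8/5.
  leading term bc: no divisor's leading term divides it; move -5/3bc to the remainder.
  leading term a: subtract (1/10)·f_2 from -⅗a - 4/3b + 7c - 8/5 → -4/3b + 6c
  leading term b: no divisor's leading term divides it; move -4/3b to the remainder.
  leading term c: no divisor's leading term divides it; move 6c to the remainder.
  remainder -5/3bc - 4/3b + 6c ≠ 0; add h_4 = -5/3bc - 4/3b + 6c to the basis.

S(f_1,h_4): lcm = bc². S = -ab + 8/5b² - ⅕bc + 18/5c² - 29/5b.
  leading term ab: subtract (⅙b)·f_2 from -ab + 8/5b² - ⅕bc + 18/5c² - 29/5b → 8/5b² - 28/15bc + 18/5c² - 47/15b
  leading term b²: no divisor's leading term divides it; move 8/5b² to the remainder.
  leading term bc: subtract (28/25)·h_4 from -28/15bc + 18/5c² - 47/15b → 18/5c² - 41/25b - 168/25c
  leading term c²: subtract (-18/25)·f_1 from 18/5c² - 41/25b - 168/25c → 18/5a - 37/5b - 222/25c + 522/25
  leading term a: subtract (-⅗)·f_2 from 18/5a - 37/5b - 222/25c + 522/25 → -37/5b - 72/25c + 282/25
  leading term b: no divisor's leading term divides it; move -37/5b to the remainder.
  leading term c: no divisor's leading term divides it; move -72/25c to the remainder.
  leading term 1: no divisor's leading term divides it; move 282/25 to the remainder.
  remainder 8/5b² - 37/5b - 72/25c + 282/25 ≠ 0; add h_5 = 8/5b² - 37/5b - 72/25c + 282/25 to the basis.

The other S-polynomials (S(f_1,f_2), S(f_1,f_3), S(f_2,h_4), S(f_3,h_4), S(f_1,h_5), S(f_2,h_5), S(f_3,h_5), S(h_4,h_5)) all reduce to 0 modulo the current basis, so we have a Gröbner basis.
Inter-reduce: drop elements whose leading term is divisible by another's, tail-reduce, and make monic.
Reduced Gröbner basis: {b² - 37/8b - 9/5c + 141/20, bc + ⅘b - 18/5c, c² + 8/5b - 16/15c - 47/15, a - 5/3c + 8/3}.
Label its elements g_1 = b² - 37/8b - 9/5c + 141/20, g_2 = bc + ⅘b - 18/5c, g_3 = c² + 8/5b - 16/15c - 47/15, g_4 = a - 5/3c + 8/3.

Reduce p = ab + a + 10b - 17/3c + 5/3 modulo G:
  leading term ab: subtract (b)·g_4 from ab + a + 10b - 17/3c + 5/3 → 5/3bc + a + 22/3b - 17/3c + 5/3
  leading term bc: subtract (5/3)·g_2 from 5/3bc + a + 22/3b - 17/3c + 5/3 → a + 6b + ⅓c + 5/3
  leading term a: subtract (1)·g_4 from a + 6b + ⅓c + 5/3 → 6b + 2c - 1
  leading term b: no divisor's leading term divides it; move 6b to the remainder.
  leading term c: no divisor's leading term divides it; move 2c to the remainder.
  leading term 1: no divisor's leading term divides it; move -1 to the remainder.
  normal form = 6b + 2c - 1.
The normal form is nonzero, so p ∉ I. Since p minus its normal form lies in I, I + (p) = I + (r) where r = 6b + 2c - 1; decide whether this ideal is the whole ring.
Run Buchberger on G together with r (pairs among the g_i already reduce to 0 since G is a Gröbner basis):
g_1 = b² - 37/8b - 9/5c + 141/20, LT = b².
g_2 = bc + ⅘b - 18/5c, LT = bc.
g_3 = c² + 8/5b - 16/15c - 47/15, LT = c².
g_4 = a - 5/3c + 8/3, LT = a.
r = 6b + 2c - 1, LT = b.

S(g_1,r): lcm = b². S = -⅓bc - 107/24b - 9/5c + 141/20.
  leading term bc: subtract (-⅓)·g_2 from -⅓bc - 107/24b - 9/5c + 141/20 → -503/120b - 3c + 141/20
  leading term b: subtract (-503/720)·r from -503/120b - 3c + 141/20 → -577/360c + 4573/720
  leading term c: no divisor's leading term divides it; move -577/360c to the remainder.
  leading term 1: no divisor's leading term divides it; move 4573/720 to the remainder.
  remainder -577/360c + 4573/720 ≠ 0; add m_6 = -577/360c + 4573/720 to the basis.

S(g_2,r): lcm = bc. S = -⅓c² + ⅘b - 103/30c.
  leading term c²: subtract (-⅓)·g_3 from -⅓c² + ⅘b - 103/30c → 4/3b - 341/90c - 47/45
  leading term b: subtract (2/9)·r from 4/3b - 341/90c - 47/45 → -127/30c - 37/45
  leading term c: subtract (1524/577)·m_6 from -127/30c - 37/45 → -1827709/103860
  leading term 1: no divisor's leading term divides it; move -1827709/103860 to the remainder.
  remainder -1827709/103860 ≠ 0; add m_7 = -1827709/103860 to the basis.

The other S-polynomials (S(g_1,g_2), S(g_1,g_3), S(g_1,g_4), S(g_2,g_3), S(g_2,g_4), S(g_3,g_4), S(g_3,r), S(g_4,r), S(g_1,m_6), S(g_2,m_6), S(g_3,m_6), S(g_4,m_6), S(r,m_6), S(g_1,m_7), S(g_2,m_7), S(g_3,m_7), S(g_4,m_7), S(r,m_7), S(m_6,m_7)) all reduce to 0 modulo the current basis, so we have a Gröbner basis.
Inter-reduce: drop elements whose leading term is divisible by another's, tail-reduce, and make monic.
Reduced Gröbner basis: {1}.
The reduced Gröbner basis of I + (p) is {1}: the ideal is the whole ring, so the enlarged system has no common solution — adjoining p is inconsistent.

The remainder on division by a Gröbner basis is unique — it is the normal form.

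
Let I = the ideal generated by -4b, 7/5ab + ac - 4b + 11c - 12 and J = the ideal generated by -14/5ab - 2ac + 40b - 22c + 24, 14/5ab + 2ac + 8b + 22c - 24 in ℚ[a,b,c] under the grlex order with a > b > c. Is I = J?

Equality of ideals is decidable: compute both reduced Gröbner bases (unique for the ordering) and check whether they agree.
Buchberger on the first generating set:
f_1 = -4b, LT = b.
f_2 = 7/5ab + ac - 4b + 11c - 12, LT = ab.

S(f_1,f_2): lcm = ab. S = -5/7ac + 20/7b - 55/7c + 60/7.
  leading term ac: no divisor's leading term divides it; move -5/7ac to the remainder.
  leading term b: subtract (-5/7)·f_1 from 20/7b - 55/7c + 60/7 → -55/7c + 60/7
  leading term c: no divisor's leading term divides it; move -55/7c to the remainder.
  leading term 1: no divisor's leading term divides it; move 60/7 to the remainder.
  remainder -5/7ac - 55/7c + 60/7 ≠ 0; add g_3 = -5/7ac - 55/7c + 60/7 to the basis.

The other S-polynomials (S(f_1,g_3), S(f_2,g_3)) all reduce to 0 modulo the current basis, so we have a Gröbner basis.
Inter-reduce: drop elements whose leading term is divisible by another's, tail-reduce, and make monic.
Reduced Gröbner basis: {ac + 11c - 12, b}.

Buchberger on the second generating set:
h_1 = -14/5ab - 2ac + 40b - 22c + 24, LT = ab.
h_2 = 14/5ab + 2ac + 8b + 22c - 24, LT = ab.

S(h_1,h_2): lcm = ab. S = -120/7b.
  leading term b: no divisor's leading term divides it; move -120/7b to the remainder.
  remainder -120/7b ≠ 0; add k_3 = -120/7b to the basis.

S(h_1,k_3): lcm = ab. S = 5/7ac - 100/7b + 55/7c - 60/7.
  leading term ac: no divisor's leading term divides it; move 5/7ac to the remainder.
  leading term b: subtract (⅚)·k_3 from -100/7b + 55/7c - 60/7 → 55/7c - 60/7
  leading term c: no divisor's leading term divides it; move 55/7c to the remainder.
  leading term 1: no divisor's leading term divides it; move -60/7 to the remainder.
  remainder 5/7ac + 55/7c - 60/7 ≠ 0; add k_4 = 5/7ac + 55/7c - 60/7 to the basis.

The other S-polynomials (S(h_2,k_3), S(h_1,k_4), S(h_2,k_4), S(k_3,k_4)) all reduce to 0 modulo the current basis, so we have a Gröbner basis.
Inter-reduce: drop elements whose leading term is divisible by another's, tail-reduce, and make monic.
Reduced Gröbner basis: {ac + 11c - 12, b}.

Same reduced basis, so the two generating sets span the same ideal.

Yes, the ideals are equal.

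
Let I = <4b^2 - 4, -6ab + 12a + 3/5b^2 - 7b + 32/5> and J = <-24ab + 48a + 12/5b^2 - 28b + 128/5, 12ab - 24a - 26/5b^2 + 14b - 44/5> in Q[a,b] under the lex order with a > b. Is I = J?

Since reduced Gröbner bases are canonical representatives of ideals under a given ordering, it suffices to compute and compare them.
Buchberger on the first generating set:
f_1 = 4b^2 - 4, LT = b^2.
f_2 = -6ab + 12a + 3/5b^2 - 7b + 32/5, LT = ab.

S(f_1,f_2): lcm = ab^2. S = 2ab - a + 1/10b^3 - 7/6b^2 + 16/15b.
  leading term ab: subtract (-1/3)·f_2 from 2ab - a + 1/10b^3 - 7/6b^2 + 16/15b → 3a + 1/10b^3 - 29/30b^2 - 19/15b + 32/15
  leading term a: no divisor's leading term divides it; move 3a to the remainder.
  leading term b^3: subtract (1/40b)·f_1 from 1/10b^3 - 29/30b^2 - 19/15b + 32/15 → -29/30b^2 - 7/6b + 32/15
  leading term b^2: subtract (-29/120)·f_1 from -29/30b^2 - 7/6b + 32/15 → -7/6b + 7/6
  leading term b: no divisor's leading term divides it; move -7/6b to the remainder.
  leading term 1: no divisor's leading term divides it; move 7/6 to the remainder.
  remainder 3a - 7/6b + 7/6 ≠ 0; add g_3 = 3a - 7/6b + 7/6 to the basis.

S(f_1,g_3): leading monomials are coprime, so the S-polynomial reduces to 0 (Buchberger's first criterion).
S(f_2,g_3): lcm = ab. S = -2a + 13/45b^2 + 7/9b - 16/15.
  leading term a: subtract (-2/3)·g_3 from -2a + 13/45b^2 + 7/9b - 16/15 → 13/45b^2 - 13/45
  leading term b^2: subtract (13/180)·f_1 from 13/45b^2 - 13/45 → 0
  remainder 0.

Every S-polynomial of the final basis reduces to 0, so we have a Gröbner basis.
Inter-reduce: drop elements whose leading term is divisible by another's, tail-reduce, and make monic.
Reduced Gröbner basis: {a - 7/18b + 7/18, b^2 - 1}.

Buchberger on the second generating set:
h_1 = -24ab + 48a + 12/5b^2 - 28b + 128/5, LT = ab.
h_2 = 12ab - 24a - 26/5b^2 + 14b - 44/5, LT = ab.

S(h_1,h_2): lcm = ab. S = 1/3b^2 - 1/3.
  leading term b^2: no divisor's leading term divides it; move 1/3b^2 to the remainder.
  leading term 1: no divisor's leading term divides it; move -1/3 to the remainder.
  remainder 1/3b^2 - 1/3 ≠ 0; add k_3 = 1/3b^2 - 1/3 to the basis.

S(h_1,k_3): lcm = ab^2. S = -2ab + a - 1/10b^3 + 7/6b^2 - 16/15b.
  leading term ab: subtract (1/12)·h_1 from -2ab + a - 1/10b^3 + 7/6b^2 - 16/15b → -3a - 1/10b^3 + 29/30b^2 + 19/15b - 32/15
  leading term a: no divisor's leading term divides it; move -3a to the remainder.
  leading term b^3: subtract (-3/10b)·k_3 from -1/10b^3 + 29/30b^2 + 19/15b - 32/15 → 29/30b^2 + 7/6b - 32/15
  leading term b^2: subtract (29/10)·k_3 from 29/30b^2 + 7/6b - 32/15 → 7/6b - 7/6
  leading term b: no divisor's leading term divides it; move 7/6b to the remainder.
  leading term 1: no divisor's leading term divides it; move -7/6 to the remainder.
  remainder -3a + 7/6b - 7/6 ≠ 0; add k_4 = -3a + 7/6b - 7/6 to the basis.

S(h_2,k_3): lcm = ab^2. S = -2ab + a - 13/30b^3 + 7/6b^2 - 11/15b.
  leading term ab: subtract (1/12)·h_1 from -2ab + a - 13/30b^3 + 7/6b^2 - 11/15b → -3a - 13/30b^3 + 29/30b^2 + 8/5b - 32/15
  leading term a: subtract (1)·k_4 from -3a - 13/30b^3 + 29/30b^2 + 8/5b - 32/15 → -13/30b^3 + 29/30b^2 + 13/30b - 29/30
  leading term b^3: subtract (-13/10b)·k_3 from -13/30b^3 + 29/30b^2 + 13/30b - 29/30 → 29/30b^2 - 29/30
  leading term b^2: subtract (29/10)·k_3 from 29/30b^2 - 29/30 → 0
  remainder 0.

S(h_1,k_4): lcm = ab. S = -2a + 13/45b^2 + 7/9b - 16/15.
  leading term a: subtract (2/3)·k_4 from -2a + 13/45b^2 + 7/9b - 16/15 → 13/45b^2 - 13/45
  leading term b^2: subtract (13/15)·k_3 from 13/45b^2 - 13/45 → 0
  remainder 0.

S(h_2,k_4): lcm = ab. S = -2a - 2/45b^2 + 7/9b - 11/15.
  leading term a: subtract (2/3)·k_4 from -2a - 2/45b^2 + 7/9b - 11/15 → -2/45b^2 + 2/45
  leading term b^2: subtract (-2/15)·k_3 from -2/45b^2 + 2/45 → 0
  remainder 0.

S(k_3,k_4): leading monomials are coprime, so the S-polynomial reduces to 0 (Buchberger's first criterion).
Every S-polynomial of the final basis reduces to 0, so we have a Gröbner basis.
Inter-reduce: drop elements whose leading term is divisible by another's, tail-reduce, and make monic.
Reduced Gröbner basis: {a - 7/18b + 7/18, b^2 - 1}.

The two bases agree; hence the ideals are identical.

Yes, the ideals are equal.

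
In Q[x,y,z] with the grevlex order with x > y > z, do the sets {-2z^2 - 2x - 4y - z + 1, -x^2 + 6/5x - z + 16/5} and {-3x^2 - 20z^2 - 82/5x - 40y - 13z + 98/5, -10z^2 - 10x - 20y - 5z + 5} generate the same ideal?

Since reduced Gröbner bases are canonical representatives of ideals under a given ordering, it suffices to compute and compare them.
Buchberger on the first generating set:
f_1 = -2z^2 - 2x - 4y - z + 1, LT = z^2.
f_2 = -x^2 + 6/5x - z + 16/5, LT = x^2.

The S-polynomials (S(f_1,f_2)) all reduce to 0 modulo the current basis, so we have a Gröbner basis.
Inter-reduce: drop elements whose leading term is divisible by another's, tail-reduce, and make monic.
Reduced Gröbner basis: {x^2 - 6/5x + z - 16/5, z^2 + x + 2y + 1/2z - 1/2}.

Buchberger on the second generating set:
h_1 = -3x^2 - 20z^2 - 82/5x - 40y - 13z + 98/5, LT = x^2.
h_2 = -10z^2 - 10x - 20y - 5z + 5, LT = z^2.

The S-polynomials (S(h_1,h_2)) all reduce to 0 modulo the current basis, so we have a Gröbner basis.
Inter-reduce: drop elements whose leading term is divisible by another's, tail-reduce, and make monic.
Reduced Gröbner basis: {x^2 - 6/5x + z - 16/5, z^2 + x + 2y + 1/2z - 1/2}.

These coincide, so the ideals are equal.
The choice of monomial ordering does not affect the verdict — as long as both bases are computed under the same ordering, their equality decides ideal equality.

Yes, the ideals are equal.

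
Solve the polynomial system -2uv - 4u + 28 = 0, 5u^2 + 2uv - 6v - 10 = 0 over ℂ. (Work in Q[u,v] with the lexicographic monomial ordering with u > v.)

Compute a lex Gröbner basis by Buchberger's algorithm.
f_1 = -2uv - 4u + 28, LT = uv.
f_2 = 5u^2 + 2uv - 6v - 10, LT = u^2.

S(f_1,f_2): lcm = u^2v. S = 2u^2 - 2/5uv^2 - 14u + 6/5v^2 + 2v.
  leading term u^2: subtract (2/5)·f_2 from 2u^2 - 2/5uv^2 - 14u + 6/5v^2 + 2v → -2/5uv^2 - 4/5uv - 14u + 6/5v^2 + 22/5v + 4
  leading term uv^2: subtract (1/5v)·f_1 from -2/5uv^2 - 4/5uv - 14u + 6/5v^2 + 22/5v + 4 → -14u + 6/5v^2 - 6/5v + 4
  leading term u: no divisor's leading term divides it; move -14u to the remainder.
  leading term v^2: no divisor's leading term divides it; move 6/5v^2 to the remainder.
  leading term v: no divisor's leading term divides it; move -6/5v to the remainder.
  leading term 1: no divisor's leading term divides it; move 4 to the remainder.
  remainder -14u + 6/5v^2 - 6/5v + 4 ≠ 0; add h_3 = -14u + 6/5v^2 - 6/5v + 4 to the basis.

S(f_1,h_3): lcm = uv. S = 2u + 3/35v^3 - 3/35v^2 + 2/7v - 14.
  leading term u: subtract (-1/7)·h_3 from 2u + 3/35v^3 - 3/35v^2 + 2/7v - 14 → 3/35v^3 + 3/35v^2 + 4/35v - 94/7
  leading term v^3: no divisor's leading term divides it; move 3/35v^3 to the remainder.
  leading term v^2: no divisor's leading term divides it; move 3/35v^2 to the remainder.
  leading term v: no divisor's leading term divides it; move 4/35v to the remainder.
  leading term 1: no divisor's leading term divides it; move -94/7 to the remainder.
  remainder 3/35v^3 + 3/35v^2 + 4/35v - 94/7 ≠ 0; add h_4 = 3/35v^3 + 3/35v^2 + 4/35v - 94/7 to the basis.

S(f_2,h_3): lcm = u^2. S = 3/35uv^2 + 11/35uv + 2/7u - 6/5v - 2.
  leading term uv^2: subtract (-3/70v)·f_1 from 3/35uv^2 + 11/35uv + 2/7u - 6/5v - 2 → 1/7uv + 2/7u - 2
  leading term uv: subtract (-1/14)·f_1 from 1/7uv + 2/7u - 2 → 0
  remainder 0.

S(f_1,h_4): lcm = uv^3. S = uv^2 - 4/3uv + 470/3u - 14v^2.
  leading term uv^2: subtract (-1/2v)·f_1 from uv^2 - 4/3uv + 470/3u - 14v^2 → -10/3uv + 470/3u - 14v^2 + 14v
  leading term uv: subtract (5/3)·f_1 from -10/3uv + 470/3u - 14v^2 + 14v → 490/3u - 14v^2 + 14v - 140/3
  leading term u: subtract (-35/3)·h_3 from 490/3u - 14v^2 + 14v - 140/3 → 0
  remainder 0.

S(f_2,h_4): leading monomials are coprime, so the S-polynomial reduces to 0 (Buchberger's first criterion).
S(h_3,h_4): leading monomials are coprime, so the S-polynomial reduces to 0 (Buchberger's first criterion).
Every S-polynomial of the final basis reduces to 0, so we have a Gröbner basis.
Inter-reduce: drop elements whose leading term is divisible by another's, tail-reduce, and make monic.
Reduced Gröbner basis: {u - 3/35v^2 + 3/35v - 2/7, v^3 + v^2 + 4/3v - 470/3}.

From the last basis element, v^3 + v^2 + 4/3v - 470/3 = 0, so v takes values in {5, -3 - sqrt(201)*I/3, -3 + sqrt(201)*I/3}. Each choice, substituted upward through the basis, yields the corresponding point(s) of the solution set.
  v = 5: the earlier basis element becomes u - 2 = 0, giving u = 2 — point (2, 5).
  v = -3 - sqrt(201)*I/3: the earlier basis element becomes u + 3/5 - sqrt(201)*I/5 = 0, giving u = -3/5 + sqrt(201)*I/5 — point (-3/5 + sqrt(201)*I/5, -3 - sqrt(201)*I/3).
  v = -3 + sqrt(201)*I/3: the earlier basis element becomes u + 3/5 + sqrt(201)*I/5 = 0, giving u = -3/5 - sqrt(201)*I/5 — point (-3/5 - sqrt(201)*I/5, -3 + sqrt(201)*I/3).
Substituting each solution back into the original system confirms all equations vanish.

{(2, 5), (-3/5 + sqrt(201)*I/5, -3 - sqrt(201)*I/3), (-3/5 - sqrt(201)*I/5, -3 + sqrt(201)*I/3)}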